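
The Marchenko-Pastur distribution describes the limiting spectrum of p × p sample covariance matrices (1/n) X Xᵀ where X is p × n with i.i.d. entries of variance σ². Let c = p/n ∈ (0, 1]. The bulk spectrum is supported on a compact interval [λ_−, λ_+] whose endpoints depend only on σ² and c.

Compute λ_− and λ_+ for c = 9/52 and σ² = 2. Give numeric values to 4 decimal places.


c = 9/52 = 0.173077; √c = 0.416025.
λ_− = σ² (1 − √c)² = 2 · (1 − 0.416025)² = 2 · (0.583975)² = 0.682053.
λ_+ = σ² (1 + √c)² = 2 · (1 + 0.416025)² = 2 · (1.416025)² = 4.010254.

Rounded to 4 decimal places: λ_− ≈ 0.6821, λ_+ ≈ 4.0103.


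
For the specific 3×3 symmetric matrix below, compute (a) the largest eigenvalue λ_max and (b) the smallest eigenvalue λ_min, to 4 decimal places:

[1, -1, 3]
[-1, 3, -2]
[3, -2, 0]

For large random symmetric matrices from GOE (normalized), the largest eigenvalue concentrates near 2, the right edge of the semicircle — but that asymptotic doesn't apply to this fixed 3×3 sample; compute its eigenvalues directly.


Since M is real symmetric, all three eigenvalues are real; they are the roots of det(λI − M) = λ³ − (tr M) λ² + s λ − det M, where s is the sum of the principal 2×2 minors.
tr M = 1 + 3 + 0 = 4.
s = (1·3 − (-1)²) + (1·0 − 3²) + (3·0 − (-2)²) = 2 + (-9) + (-4) = -11.
det M (expand along row 1) = 1·(-4) − (-1)·6 + 3·(-7) = -19.
Characteristic polynomial: λ³ − 4λ² − 11λ + 19 = 0.
Substitute λ = y + (tr M)/3 = y + 1.333333 to remove the quadratic term: y³ + p·y + q = 0 with p = s − (tr M)²/3 = -16.333333 and q = −2(tr M)³/27 + (tr M)·s/3 − det M = -0.407407.
Three real roots ⇒ use the trigonometric (Viète) form: r = 2√(−p/3) = 4.666667, φ = arccos(3q/(p·r)) = arccos(0.016035) = 1.554761 rad.
y_k = r·cos(φ/3 − 2πk/3) for k = 0, 1, 2 gives y = 4.053866, -0.024944, -4.028922.
λ_k = y_k + 1.333333 gives λ = 5.3872, 1.3084, -2.6956 (check: the sum is 4.0000 = tr M).

Hence λ_max = 5.3872 and λ_min = -2.6956.


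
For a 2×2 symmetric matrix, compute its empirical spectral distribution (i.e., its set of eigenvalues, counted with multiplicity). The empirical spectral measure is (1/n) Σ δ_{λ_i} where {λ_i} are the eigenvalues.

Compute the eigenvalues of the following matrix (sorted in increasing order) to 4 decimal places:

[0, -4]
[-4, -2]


Since M is real symmetric, both eigenvalues are real; they are the roots of det(λI − M) = λ² − (tr M) λ + det M.
tr M = 0 + (-2) = -2.
det M = 0·(-2) − (-4)² = 0 − 16 = -16.
Characteristic polynomial: λ² + 2λ − 16 = 0.
Discriminant Δ = (tr M)² − 4·det M = 4 − (-64) = 68; √Δ = 8.246211.
λ = (tr M ± √Δ)/2 = (-2 ± 8.246211)/2, giving (tr M − √Δ)/2 = -5.1231 and (tr M + √Δ)/2 = 3.1231.

Eigenvalues sorted in increasing order: [-5.1231, 3.1231].


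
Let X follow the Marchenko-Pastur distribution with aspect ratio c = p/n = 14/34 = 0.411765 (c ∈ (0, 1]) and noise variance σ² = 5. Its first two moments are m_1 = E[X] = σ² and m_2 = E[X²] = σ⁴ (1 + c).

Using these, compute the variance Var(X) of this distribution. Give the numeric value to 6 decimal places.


m_1 = E[X] = σ² = 5, so m_1² = 25.
m_2 = E[X²] = σ⁴ (1 + c) = 25 · (1 + 0.411765) = 25 · 1.411765 = 35.294118.
(Note m_2 − m_1² simplifies to c · σ⁴ = 0.411765 · 25.)

Var(X) = m_2 − m_1² = 35.294118 − 25 = 10.294118.


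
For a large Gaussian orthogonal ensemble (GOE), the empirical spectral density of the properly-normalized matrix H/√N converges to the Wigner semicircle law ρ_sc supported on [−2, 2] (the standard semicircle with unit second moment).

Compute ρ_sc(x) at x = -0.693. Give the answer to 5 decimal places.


ρ_sc(x) = (1/(2π)) √(4 − x²). With x = -0.693:
  4 − x² = 4 − (-0.693)² = 4 − 0.480249 = 3.519751.
  √(4 − x²) = 1.876100.
  1/(2π) = 0.159155.
  ρ_sc(-0.693) = 0.159155 · 1.876100 = 0.298591.

Rounded to 5 decimal places: ρ_sc(-0.693) ≈ 0.29859.


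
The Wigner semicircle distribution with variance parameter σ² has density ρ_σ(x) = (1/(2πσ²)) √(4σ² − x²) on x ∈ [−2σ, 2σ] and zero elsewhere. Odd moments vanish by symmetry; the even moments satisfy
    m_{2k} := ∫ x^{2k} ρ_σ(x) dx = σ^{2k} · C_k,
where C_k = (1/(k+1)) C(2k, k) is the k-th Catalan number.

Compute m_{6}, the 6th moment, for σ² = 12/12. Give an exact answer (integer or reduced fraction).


By the scaled semicircle moment identity, m_{2k} = σ^{2k} · C_k with k = 3.
C_3 = (1/(k+1)) · C(2k, k) = (1/4) · C(6, 3) = (1/4) · 20 = 5.
σ^{2k} = (σ²)^k = (12/12)^3 = 1.

Therefore m_{6} = σ^{6} · C_3 = 1 · 5 = 5.


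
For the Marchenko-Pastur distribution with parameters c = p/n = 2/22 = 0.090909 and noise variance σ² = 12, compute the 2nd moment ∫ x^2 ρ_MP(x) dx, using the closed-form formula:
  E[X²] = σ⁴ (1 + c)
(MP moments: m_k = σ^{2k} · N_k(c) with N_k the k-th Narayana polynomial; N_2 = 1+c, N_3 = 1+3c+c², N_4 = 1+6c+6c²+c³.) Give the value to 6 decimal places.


E[X²] = σ⁴ (1 + c) (second MP moment). With σ² = 12 (so σ⁴ = 144) and c = 2/22 = 0.090909: E[X²] = 144 · (1 + 0.090909) = 144 · 1.090909.

So E[X^2] = 157.090909.


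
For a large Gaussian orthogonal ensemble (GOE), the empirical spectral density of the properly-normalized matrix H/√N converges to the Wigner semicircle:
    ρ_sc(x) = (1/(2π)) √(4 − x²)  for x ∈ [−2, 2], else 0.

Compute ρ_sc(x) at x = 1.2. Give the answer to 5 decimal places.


ρ_sc(x) = (1/(2π)) √(4 − x²). With x = 1.2:
  4 − x² = 4 − (1.2)² = 4 − 1.440000 = 2.560000.
  √(4 − x²) = 1.600000.
  1/(2π) = 0.159155.
  ρ_sc(1.2) = 0.159155 · 1.600000 = 0.254648.

Rounded to 5 decimal places: ρ_sc(1.2) ≈ 0.25465.


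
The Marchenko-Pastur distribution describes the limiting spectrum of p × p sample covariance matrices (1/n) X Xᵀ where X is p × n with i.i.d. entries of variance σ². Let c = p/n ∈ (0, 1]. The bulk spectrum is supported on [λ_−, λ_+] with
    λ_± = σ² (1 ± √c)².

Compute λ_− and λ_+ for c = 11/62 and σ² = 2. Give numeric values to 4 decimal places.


c = 11/62 = 0.177419; √c = 0.421212.
λ_− = σ² (1 − √c)² = 2 · (1 − 0.421212)² = 2 · (0.578788)² = 0.669992.
λ_+ = σ² (1 + √c)² = 2 · (1 + 0.421212)² = 2 · (1.421212)² = 4.039686.

Rounded to 4 decimal places: λ_− ≈ 0.6700, λ_+ ≈ 4.0397.


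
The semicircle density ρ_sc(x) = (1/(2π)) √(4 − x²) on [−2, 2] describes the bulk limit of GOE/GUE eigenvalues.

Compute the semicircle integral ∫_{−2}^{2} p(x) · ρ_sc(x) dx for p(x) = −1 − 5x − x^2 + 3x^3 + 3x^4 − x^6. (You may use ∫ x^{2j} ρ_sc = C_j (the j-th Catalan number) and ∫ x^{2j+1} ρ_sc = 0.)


Write p(x) = Σ a_i x^i, split into monomials and integrate each against ρ_sc separately.
Using ∫ x^{2j} ρ_sc = C_j = (1/(j+1)) C(2j, j) (Catalan numbers) and ∫ x^{2j+1} ρ_sc = 0 (odd monomials vanish by symmetry):
  i = 0 (even): a_0 · C_{0} = -1 · 1 = -1
  i = 1 (odd): ∫ x^1 ρ_sc = 0 (vanishes)
  i = 2 (even): a_2 · C_{1} = -1 · 1 = -1
  i = 3 (odd): ∫ x^3 ρ_sc = 0 (vanishes)
  i = 4 (even): a_4 · C_{2} = 3 · 2 = 6
  i = 6 (even): a_6 · C_{3} = -1 · 5 = -5

Summing the contributions: ∫_{−2}^{2} p(x) ρ_sc(x) dx = (-1) + (-1) + 6 + (-5) = -1.


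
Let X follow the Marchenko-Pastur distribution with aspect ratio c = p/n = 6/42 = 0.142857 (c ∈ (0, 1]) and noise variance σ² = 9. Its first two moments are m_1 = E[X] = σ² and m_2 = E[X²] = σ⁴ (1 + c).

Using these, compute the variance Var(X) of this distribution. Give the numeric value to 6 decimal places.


m_1 = E[X] = σ² = 9, so m_1² = 81.
m_2 = E[X²] = σ⁴ (1 + c) = 81 · (1 + 0.142857) = 81 · 1.142857 = 92.571429.
(Note m_2 − m_1² simplifies to c · σ⁴ = 0.142857 · 81.)

Var(X) = m_2 − m_1² = 92.571429 − 81 = 11.571429.


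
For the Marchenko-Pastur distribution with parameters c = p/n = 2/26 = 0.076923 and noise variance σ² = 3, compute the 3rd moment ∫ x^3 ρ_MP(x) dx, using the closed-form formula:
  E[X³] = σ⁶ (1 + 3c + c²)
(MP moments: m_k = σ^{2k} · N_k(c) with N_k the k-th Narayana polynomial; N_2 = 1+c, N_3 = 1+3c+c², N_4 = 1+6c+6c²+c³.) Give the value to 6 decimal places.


E[X³] = σ⁶ (1 + 3c + c²) (third MP moment). With σ² = 3 (so σ⁶ = 27) and c = 2/26 = 0.076923: E[X³] = 27 · (1 + 3·0.076923 + (0.076923)²) = 27 · 1.236686.

So E[X^3] = 33.390533.


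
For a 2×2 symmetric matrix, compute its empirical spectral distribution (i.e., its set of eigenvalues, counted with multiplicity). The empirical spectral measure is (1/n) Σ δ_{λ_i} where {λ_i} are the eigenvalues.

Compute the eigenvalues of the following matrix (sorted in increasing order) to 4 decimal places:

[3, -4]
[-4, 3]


Since M is real symmetric, both eigenvalues are real; they are the roots of det(λI − M) = λ² − (tr M) λ + det M.
tr M = 3 + 3 = 6.
det M = 3·3 − (-4)² = 9 − 16 = -7.
Characteristic polynomial: λ² − 6λ − 7 = 0.
Discriminant Δ = (tr M)² − 4·det M = 36 − (-28) = 64; √Δ = 8.000000.
λ = (tr M ± √Δ)/2 = (6 ± 8.000000)/2, giving (tr M − √Δ)/2 = -1.0000 and (tr M + √Δ)/2 = 7.0000.

Eigenvalues sorted in increasing order: [-1.0000, 7.0000].


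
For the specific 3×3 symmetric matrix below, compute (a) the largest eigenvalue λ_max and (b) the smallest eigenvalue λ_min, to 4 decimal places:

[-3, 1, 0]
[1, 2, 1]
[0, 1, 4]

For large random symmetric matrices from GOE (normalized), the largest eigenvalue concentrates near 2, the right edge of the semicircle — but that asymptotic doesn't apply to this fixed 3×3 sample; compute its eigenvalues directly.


Since M is real symmetric, all three eigenvalues are real; they are the roots of det(λI − M) = λ³ − (tr M) λ² + s λ − det M, where s is the sum of the principal 2×2 minors.
tr M = -3 + 2 + 4 = 3.
s = ((-3)·2 − 1²) + ((-3)·4 − 0²) + (2·4 − 1²) = -7 + (-12) + 7 = -12.
det M (expand along row 1) = (-3)·7 − 1·4 + 0·1 = -25.
Characteristic polynomial: λ³ − 3λ² − 12λ + 25 = 0.
Substitute λ = y + (tr M)/3 = y + 1.000000 to remove the quadratic term: y³ + p·y + q = 0 with p = s − (tr M)²/3 = -15.000000 and q = −2(tr M)³/27 + (tr M)·s/3 − det M = 11.000000.
Three real roots ⇒ use the trigonometric (Viète) form: r = 2√(−p/3) = 4.472136, φ = arccos(3q/(p·r)) = arccos(-0.491935) = 2.085107 rad.
y_k = r·cos(φ/3 − 2πk/3) for k = 0, 1, 2 gives y = 3.434738, 0.762939, -4.197678.
λ_k = y_k + 1.000000 gives λ = 4.4347, 1.7629, -3.1977 (check: the sum is 3.0000 = tr M).

Hence λ_max = 4.4347 and λ_min = -3.1977.


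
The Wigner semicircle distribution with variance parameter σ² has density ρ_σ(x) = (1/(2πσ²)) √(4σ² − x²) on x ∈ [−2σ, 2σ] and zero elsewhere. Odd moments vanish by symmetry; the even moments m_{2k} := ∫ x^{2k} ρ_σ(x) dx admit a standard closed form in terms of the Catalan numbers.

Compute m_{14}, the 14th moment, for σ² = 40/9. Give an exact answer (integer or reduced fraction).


By the scaled semicircle moment identity, m_{2k} = σ^{2k} · C_k with k = 7.
C_7 = (1/(k+1)) · C(2k, k) = (1/8) · C(14, 7) = (1/8) · 3432 = 429.
σ^{2k} = (σ²)^k = (40/9)^7 = 163840000000/4782969.

Therefore m_{14} = σ^{14} · C_7 = (163840000000/4782969) · 429 = 23429120000000/1594323.


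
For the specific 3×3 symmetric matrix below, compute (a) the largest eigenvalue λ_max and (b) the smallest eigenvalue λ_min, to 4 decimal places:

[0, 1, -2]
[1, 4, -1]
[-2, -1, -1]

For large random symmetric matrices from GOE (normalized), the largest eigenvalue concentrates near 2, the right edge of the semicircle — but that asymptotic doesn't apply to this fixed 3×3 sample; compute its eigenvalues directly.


Since M is real symmetric, all three eigenvalues are real; they are the roots of det(λI − M) = λ³ − (tr M) λ² + s λ − det M, where s is the sum of the principal 2×2 minors.
tr M = 0 + 4 + (-1) = 3.
s = (0·4 − 1²) + (0·(-1) − (-2)²) + (4·(-1) − (-1)²) = -1 + (-4) + (-5) = -10.
det M (expand along row 1) = 0·(-5) − 1·(-3) + (-2)·7 = -11.
Characteristic polynomial: λ³ − 3λ² − 10λ + 11 = 0.
Substitute λ = y + (tr M)/3 = y + 1.000000 to remove the quadratic term: y³ + p·y + q = 0 with p = s − (tr M)²/3 = -13.000000 and q = −2(tr M)³/27 + (tr M)·s/3 − det M = -1.000000.
Three real roots ⇒ use the trigonometric (Viète) form: r = 2√(−p/3) = 4.163332, φ = arccos(3q/(p·r)) = arccos(0.055429) = 1.515339 rad.
y_k = r·cos(φ/3 − 2πk/3) for k = 0, 1, 2 gives y = 3.643414, -0.076958, -3.566456.
λ_k = y_k + 1.000000 gives λ = 4.6434, 0.9230, -2.5665 (check: the sum is 3.0000 = tr M).

Hence λ_max = 4.6434 and λ_min = -2.5665.


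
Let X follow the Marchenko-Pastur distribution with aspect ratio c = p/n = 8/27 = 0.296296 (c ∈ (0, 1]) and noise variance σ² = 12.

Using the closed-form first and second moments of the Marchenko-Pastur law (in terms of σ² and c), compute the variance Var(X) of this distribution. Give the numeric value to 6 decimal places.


Recall the MP moments m_1 = E[X] = σ² and m_2 = E[X²] = σ⁴ (1 + c).
m_1 = E[X] = σ² = 12, so m_1² = 144.
m_2 = E[X²] = σ⁴ (1 + c) = 144 · (1 + 0.296296) = 144 · 1.296296 = 186.666667.
(Note m_2 − m_1² simplifies to c · σ⁴ = 0.296296 · 144.)

Var(X) = m_2 − m_1² = 186.666667 − 144 = 42.666667.


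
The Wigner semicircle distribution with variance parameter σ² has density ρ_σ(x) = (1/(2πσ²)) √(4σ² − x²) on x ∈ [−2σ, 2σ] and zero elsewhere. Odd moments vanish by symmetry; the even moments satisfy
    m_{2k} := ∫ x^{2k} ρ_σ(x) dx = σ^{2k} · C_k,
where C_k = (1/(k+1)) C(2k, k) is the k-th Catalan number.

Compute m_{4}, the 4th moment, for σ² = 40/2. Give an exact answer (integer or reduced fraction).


By the scaled semicircle moment identity, m_{2k} = σ^{2k} · C_k with k = 2.
C_2 = (1/(k+1)) · C(2k, k) = (1/3) · C(4, 2) = (1/3) · 6 = 2.
σ^{2k} = (σ²)^k = (40/2)^2 = 400.

Therefore m_{4} = σ^{4} · C_2 = 400 · 2 = 800.


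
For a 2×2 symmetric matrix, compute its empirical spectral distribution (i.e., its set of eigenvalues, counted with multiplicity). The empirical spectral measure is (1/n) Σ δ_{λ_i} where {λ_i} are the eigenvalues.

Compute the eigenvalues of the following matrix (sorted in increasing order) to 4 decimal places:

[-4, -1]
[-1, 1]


Since M is real symmetric, both eigenvalues are real; they are the roots of det(λI − M) = λ² − (tr M) λ + det M.
tr M = -4 + 1 = -3.
det M = (-4)·1 − (-1)² = -4 − 1 = -5.
Characteristic polynomial: λ² + 3λ − 5 = 0.
Discriminant Δ = (tr M)² − 4·det M = 9 − (-20) = 29; √Δ = 5.385165.
λ = (tr M ± √Δ)/2 = (-3 ± 5.385165)/2, giving (tr M − √Δ)/2 = -4.1926 and (tr M + √Δ)/2 = 1.1926.

Eigenvalues sorted in increasing order: [-4.1926, 1.1926].


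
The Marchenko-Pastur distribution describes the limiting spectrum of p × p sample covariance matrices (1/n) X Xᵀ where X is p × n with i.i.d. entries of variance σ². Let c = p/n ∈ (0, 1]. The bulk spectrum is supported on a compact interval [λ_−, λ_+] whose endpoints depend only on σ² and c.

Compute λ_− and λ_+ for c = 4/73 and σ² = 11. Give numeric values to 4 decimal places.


c = 4/73 = 0.054795; √c = 0.234082.
λ_− = σ² (1 − √c)² = 11 · (1 − 0.234082)² = 11 · (0.765918)² = 6.452929.
λ_+ = σ² (1 + √c)² = 11 · (1 + 0.234082)² = 11 · (1.234082)² = 16.752550.

Rounded to 4 decimal places: λ_− ≈ 6.4529, λ_+ ≈ 16.7526.


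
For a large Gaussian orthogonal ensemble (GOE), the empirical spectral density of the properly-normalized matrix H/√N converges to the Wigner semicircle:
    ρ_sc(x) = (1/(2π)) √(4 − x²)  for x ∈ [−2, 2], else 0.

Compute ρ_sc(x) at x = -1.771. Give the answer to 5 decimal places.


ρ_sc(x) = (1/(2π)) √(4 − x²). With x = -1.771:
  4 − x² = 4 − (-1.771)² = 4 − 3.136441 = 0.863559.
  √(4 − x²) = 0.929279.
  1/(2π) = 0.159155.
  ρ_sc(-1.771) = 0.159155 · 0.929279 = 0.147899.

Rounded to 5 decimal places: ρ_sc(-1.771) ≈ 0.14790.


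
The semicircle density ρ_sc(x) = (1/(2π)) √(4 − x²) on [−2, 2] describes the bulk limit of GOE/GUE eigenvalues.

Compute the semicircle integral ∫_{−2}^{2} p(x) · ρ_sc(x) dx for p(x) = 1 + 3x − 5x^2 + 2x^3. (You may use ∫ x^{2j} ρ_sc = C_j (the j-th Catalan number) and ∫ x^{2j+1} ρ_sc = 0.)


Write p(x) = Σ a_i x^i, split into monomials and integrate each against ρ_sc separately.
Using ∫ x^{2j} ρ_sc = C_j = (1/(j+1)) C(2j, j) (Catalan numbers) and ∫ x^{2j+1} ρ_sc = 0 (odd monomials vanish by symmetry):
  i = 0 (even): a_0 · C_{0} = 1 · 1 = 1
  i = 1 (odd): ∫ x^1 ρ_sc = 0 (vanishes)
  i = 2 (even): a_2 · C_{1} = -5 · 1 = -5
  i = 3 (odd): ∫ x^3 ρ_sc = 0 (vanishes)

Summing the contributions: ∫_{−2}^{2} p(x) ρ_sc(x) dx = 1 + (-5) = -4.


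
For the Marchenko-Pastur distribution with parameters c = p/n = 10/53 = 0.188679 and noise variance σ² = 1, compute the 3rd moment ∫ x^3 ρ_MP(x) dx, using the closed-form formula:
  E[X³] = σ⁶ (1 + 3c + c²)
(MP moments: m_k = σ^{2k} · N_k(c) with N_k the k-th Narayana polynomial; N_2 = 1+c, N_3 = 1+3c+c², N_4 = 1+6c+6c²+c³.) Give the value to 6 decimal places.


E[X³] = σ⁶ (1 + 3c + c²) (third MP moment). With σ² = 1 (so σ⁶ = 1) and c = 10/53 = 0.188679: E[X³] = 1 · (1 + 3·0.188679 + (0.188679)²) = 1 · 1.601638.

So E[X^3] = 1.601638.


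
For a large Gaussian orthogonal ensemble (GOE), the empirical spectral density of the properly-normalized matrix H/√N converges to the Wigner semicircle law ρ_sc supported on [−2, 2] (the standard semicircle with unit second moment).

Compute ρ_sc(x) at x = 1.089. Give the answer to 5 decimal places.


ρ_sc(x) = (1/(2π)) √(4 − x²). With x = 1.089:
  4 − x² = 4 − (1.089)² = 4 − 1.185921 = 2.814079.
  √(4 − x²) = 1.677522.
  1/(2π) = 0.159155.
  ρ_sc(1.089) = 0.159155 · 1.677522 = 0.266986.

Rounded to 5 decimal places: ρ_sc(1.089) ≈ 0.26699.


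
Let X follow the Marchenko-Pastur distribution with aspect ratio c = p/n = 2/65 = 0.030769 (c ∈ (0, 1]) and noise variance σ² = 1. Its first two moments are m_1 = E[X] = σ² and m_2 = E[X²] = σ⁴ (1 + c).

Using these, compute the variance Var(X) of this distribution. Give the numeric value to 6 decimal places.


m_1 = E[X] = σ² = 1, so m_1² = 1.
m_2 = E[X²] = σ⁴ (1 + c) = 1 · (1 + 0.030769) = 1 · 1.030769 = 1.030769.
(Note m_2 − m_1² simplifies to c · σ⁴ = 0.030769 · 1.)

Var(X) = m_2 − m_1² = 1.030769 − 1 = 0.030769.


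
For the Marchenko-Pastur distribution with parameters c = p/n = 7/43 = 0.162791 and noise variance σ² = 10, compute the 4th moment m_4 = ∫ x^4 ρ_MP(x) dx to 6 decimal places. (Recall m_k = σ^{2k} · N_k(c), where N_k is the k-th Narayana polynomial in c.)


E[X⁴] = σ⁸ (1 + 6c + 6c² + c³) (fourth MP moment). With σ² = 10 (so σ⁸ = 10000) and c = 7/43 = 0.162791: E[X⁴] = 10000 · (1 + 6·0.162791 + 6·(0.162791)² + (0.162791)³) = 10000 · 2.140063.

So E[X^4] = 21400.631391.


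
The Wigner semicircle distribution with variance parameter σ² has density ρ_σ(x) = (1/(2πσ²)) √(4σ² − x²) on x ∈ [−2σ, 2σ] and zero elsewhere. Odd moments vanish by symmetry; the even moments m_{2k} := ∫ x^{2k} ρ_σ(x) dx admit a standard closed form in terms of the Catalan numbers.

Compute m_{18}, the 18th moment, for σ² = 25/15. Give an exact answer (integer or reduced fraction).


By the scaled semicircle moment identity, m_{2k} = σ^{2k} · C_k with k = 9.
C_9 = (1/(k+1)) · C(2k, k) = (1/10) · C(18, 9) = (1/10) · 48620 = 4862.
σ^{2k} = (σ²)^k = (25/15)^9 = 1953125/19683.

Therefore m_{18} = σ^{18} · C_9 = (1953125/19683) · 4862 = 9496093750/19683.


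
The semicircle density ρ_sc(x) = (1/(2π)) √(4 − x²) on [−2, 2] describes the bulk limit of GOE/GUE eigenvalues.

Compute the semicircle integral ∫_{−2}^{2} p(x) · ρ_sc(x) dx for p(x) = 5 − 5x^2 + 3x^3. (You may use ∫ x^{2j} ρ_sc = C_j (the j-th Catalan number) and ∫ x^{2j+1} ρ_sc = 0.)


Write p(x) = Σ a_i x^i, split into monomials and integrate each against ρ_sc separately.
Using ∫ x^{2j} ρ_sc = C_j = (1/(j+1)) C(2j, j) (Catalan numbers) and ∫ x^{2j+1} ρ_sc = 0 (odd monomials vanish by symmetry):
  i = 0 (even): a_0 · C_{0} = 5 · 1 = 5
  i = 2 (even): a_2 · C_{1} = -5 · 1 = -5
  i = 3 (odd): ∫ x^3 ρ_sc = 0 (vanishes)

Summing the contributions: ∫_{−2}^{2} p(x) ρ_sc(x) dx = 5 + (-5) = 0.


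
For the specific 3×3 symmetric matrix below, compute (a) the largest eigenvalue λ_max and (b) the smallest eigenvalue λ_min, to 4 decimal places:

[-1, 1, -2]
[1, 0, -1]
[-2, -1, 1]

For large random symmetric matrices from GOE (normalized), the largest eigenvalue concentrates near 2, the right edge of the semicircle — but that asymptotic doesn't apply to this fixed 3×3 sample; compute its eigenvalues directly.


Since M is real symmetric, all three eigenvalues are real; they are the roots of det(λI − M) = λ³ − (tr M) λ² + s λ − det M, where s is the sum of the principal 2×2 minors.
tr M = -1 + 0 + 1 = 0.
s = ((-1)·0 − 1²) + ((-1)·1 − (-2)²) + (0·1 − (-1)²) = -1 + (-5) + (-1) = -7.
det M (expand along row 1) = (-1)·(-1) − 1·(-1) + (-2)·(-1) = 4.
Characteristic polynomial: λ³ − 7λ − 4 = 0.
Substitute λ = y + (tr M)/3 = y + 0.000000 to remove the quadratic term: y³ + p·y + q = 0 with p = s − (tr M)²/3 = -7.000000 and q = −2(tr M)³/27 + (tr M)·s/3 − det M = -4.000000.
Three real roots ⇒ use the trigonometric (Viète) form: r = 2√(−p/3) = 3.055050, φ = arccos(3q/(p·r)) = arccos(0.561132) = 0.975044 rad.
y_k = r·cos(φ/3 − 2πk/3) for k = 0, 1, 2 gives y = 2.895107, -0.602705, -2.292402.
λ_k = y_k + 0.000000 gives λ = 2.8951, -0.6027, -2.2924 (check: the sum is 0.0000 = tr M).

Hence λ_max = 2.8951 and λ_min = -2.2924.


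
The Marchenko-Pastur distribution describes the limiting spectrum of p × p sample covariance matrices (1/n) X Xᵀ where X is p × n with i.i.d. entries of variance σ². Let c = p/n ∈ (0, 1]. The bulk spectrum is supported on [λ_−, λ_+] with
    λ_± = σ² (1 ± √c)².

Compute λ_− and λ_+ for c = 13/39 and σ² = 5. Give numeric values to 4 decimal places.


c = 13/39 = 0.333333; √c = 0.577350.
λ_− = σ² (1 − √c)² = 5 · (1 − 0.577350)² = 5 · (0.422650)² = 0.893164.
λ_+ = σ² (1 + √c)² = 5 · (1 + 0.577350)² = 5 · (1.577350)² = 12.440169.

Rounded to 4 decimal places: λ_− ≈ 0.8932, λ_+ ≈ 12.4402.


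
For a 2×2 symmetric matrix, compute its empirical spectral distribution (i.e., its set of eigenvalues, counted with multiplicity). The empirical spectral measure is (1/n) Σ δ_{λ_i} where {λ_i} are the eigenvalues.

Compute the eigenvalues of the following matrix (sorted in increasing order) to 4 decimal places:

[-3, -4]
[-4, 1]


Since M is real symmetric, both eigenvalues are real; they are the roots of det(λI − M) = λ² − (tr M) λ + det M.
tr M = -3 + 1 = -2.
det M = (-3)·1 − (-4)² = -3 − 16 = -19.
Characteristic polynomial: λ² + 2λ − 19 = 0.
Discriminant Δ = (tr M)² − 4·det M = 4 − (-76) = 80; √Δ = 8.944272.
λ = (tr M ± √Δ)/2 = (-2 ± 8.944272)/2, giving (tr M − √Δ)/2 = -5.4721 and (tr M + √Δ)/2 = 3.4721.

Eigenvalues sorted in increasing order: [-5.4721, 3.4721].


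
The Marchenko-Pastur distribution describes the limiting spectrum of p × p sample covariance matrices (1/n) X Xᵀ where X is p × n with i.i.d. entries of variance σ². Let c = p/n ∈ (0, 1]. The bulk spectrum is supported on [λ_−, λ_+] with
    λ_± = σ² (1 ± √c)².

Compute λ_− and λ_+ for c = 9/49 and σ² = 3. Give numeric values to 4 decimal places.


c = 9/49 = 0.183673; √c = 0.428571.
λ_− = σ² (1 − √c)² = 3 · (1 − 0.428571)² = 3 · (0.571429)² = 0.979592.
λ_+ = σ² (1 + √c)² = 3 · (1 + 0.428571)² = 3 · (1.428571)² = 6.122449.

Rounded to 4 decimal places: λ_− ≈ 0.9796, λ_+ ≈ 6.1224.


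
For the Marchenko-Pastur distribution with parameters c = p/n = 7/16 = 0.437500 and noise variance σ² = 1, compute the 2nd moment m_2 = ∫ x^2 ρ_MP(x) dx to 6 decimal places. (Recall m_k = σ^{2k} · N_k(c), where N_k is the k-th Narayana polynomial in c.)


E[X²] = σ⁴ (1 + c) (second MP moment). With σ² = 1 (so σ⁴ = 1) and c = 7/16 = 0.437500: E[X²] = 1 · (1 + 0.437500) = 1 · 1.437500.

So E[X^2] = 1.437500.


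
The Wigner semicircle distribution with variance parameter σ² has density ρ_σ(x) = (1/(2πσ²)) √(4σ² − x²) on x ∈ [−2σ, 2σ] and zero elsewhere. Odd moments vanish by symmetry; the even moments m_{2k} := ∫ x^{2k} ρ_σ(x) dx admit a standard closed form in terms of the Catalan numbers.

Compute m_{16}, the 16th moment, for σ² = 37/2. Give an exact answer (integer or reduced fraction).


By the scaled semicircle moment identity, m_{2k} = σ^{2k} · C_k with k = 8.
C_8 = (1/(k+1)) · C(2k, k) = (1/9) · C(16, 8) = (1/9) · 12870 = 1430.
σ^{2k} = (σ²)^k = (37/2)^8 = 3512479453921/256.

Therefore m_{16} = σ^{16} · C_8 = (3512479453921/256) · 1430 = 2511422809553515/128.


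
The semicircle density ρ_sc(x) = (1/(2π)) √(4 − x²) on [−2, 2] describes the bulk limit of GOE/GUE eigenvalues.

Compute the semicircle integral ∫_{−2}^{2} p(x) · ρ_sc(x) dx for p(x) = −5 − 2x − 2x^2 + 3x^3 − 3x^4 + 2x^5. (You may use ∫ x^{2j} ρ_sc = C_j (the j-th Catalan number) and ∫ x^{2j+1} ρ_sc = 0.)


Write p(x) = Σ a_i x^i, split into monomials and integrate each against ρ_sc separately.
Using ∫ x^{2j} ρ_sc = C_j = (1/(j+1)) C(2j, j) (Catalan numbers) and ∫ x^{2j+1} ρ_sc = 0 (odd monomials vanish by symmetry):
  i = 0 (even): a_0 · C_{0} = -5 · 1 = -5
  i = 1 (odd): ∫ x^1 ρ_sc = 0 (vanishes)
  i = 2 (even): a_2 · C_{1} = -2 · 1 = -2
  i = 3 (odd): ∫ x^3 ρ_sc = 0 (vanishes)
  i = 4 (even): a_4 · C_{2} = -3 · 2 = -6
  i = 5 (odd): ∫ x^5 ρ_sc = 0 (vanishes)

Summing the contributions: ∫_{−2}^{2} p(x) ρ_sc(x) dx = (-5) + (-2) + (-6) = -13.


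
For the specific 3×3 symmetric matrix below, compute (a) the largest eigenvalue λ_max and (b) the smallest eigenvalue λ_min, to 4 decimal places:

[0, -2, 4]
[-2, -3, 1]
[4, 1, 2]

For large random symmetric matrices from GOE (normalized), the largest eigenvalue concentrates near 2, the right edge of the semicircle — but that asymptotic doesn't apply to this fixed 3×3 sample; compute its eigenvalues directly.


Since M is real symmetric, all three eigenvalues are real; they are the roots of det(λI − M) = λ³ − (tr M) λ² + s λ − det M, where s is the sum of the principal 2×2 minors.
tr M = 0 + (-3) + 2 = -1.
s = (0·(-3) − (-2)²) + (0·2 − 4²) + ((-3)·2 − 1²) = -4 + (-16) + (-7) = -27.
det M (expand along row 1) = 0·(-7) − (-2)·(-8) + 4·10 = 24.
Characteristic polynomial: λ³ + λ² − 27λ − 24 = 0.
Substitute λ = y + (tr M)/3 = y − 0.333333 to remove the quadratic term: y³ + p·y + q = 0 with p = s − (tr M)²/3 = -27.333333 and q = −2(tr M)³/27 + (tr M)·s/3 − det M = -14.925926.
Three real roots ⇒ use the trigonometric (Viète) form: r = 2√(−p/3) = 6.036923, φ = arccos(3q/(p·r)) = arccos(0.271365) = 1.295985 rad.
y_k = r·cos(φ/3 − 2πk/3) for k = 0, 1, 2 gives y = 5.482325, -0.552232, -4.930093.
λ_k = y_k − 0.333333 gives λ = 5.1490, -0.8856, -5.2634 (check: the sum is -1.0000 = tr M).

Hence λ_max = 5.1490 and λ_min = -5.2634.


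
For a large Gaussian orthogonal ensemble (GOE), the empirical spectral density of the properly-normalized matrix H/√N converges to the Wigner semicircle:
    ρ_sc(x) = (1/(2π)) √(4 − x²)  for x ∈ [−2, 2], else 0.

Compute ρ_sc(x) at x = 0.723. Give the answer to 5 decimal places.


ρ_sc(x) = (1/(2π)) √(4 − x²). With x = 0.723:
  4 − x² = 4 − (0.723)² = 4 − 0.522729 = 3.477271.
  √(4 − x²) = 1.864744.
  1/(2π) = 0.159155.
  ρ_sc(0.723) = 0.159155 · 1.864744 = 0.296783.

Rounded to 5 decimal places: ρ_sc(0.723) ≈ 0.29678.


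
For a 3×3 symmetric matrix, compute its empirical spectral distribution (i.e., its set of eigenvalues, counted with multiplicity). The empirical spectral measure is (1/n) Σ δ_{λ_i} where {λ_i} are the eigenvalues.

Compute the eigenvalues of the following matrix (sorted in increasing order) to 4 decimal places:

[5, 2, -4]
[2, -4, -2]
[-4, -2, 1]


Since M is real symmetric, all three eigenvalues are real; they are the roots of det(λI − M) = λ³ − (tr M) λ² + s λ − det M, where s is the sum of the principal 2×2 minors.
tr M = 5 + (-4) + 1 = 2.
s = (5·(-4) − 2²) + (5·1 − (-4)²) + ((-4)·1 − (-2)²) = -24 + (-11) + (-8) = -43.
det M (expand along row 1) = 5·(-8) − 2·(-6) + (-4)·(-20) = 52.
Characteristic polynomial: λ³ − 2λ² − 43λ − 52 = 0.
Substitute λ = y + (tr M)/3 = y + 0.666667 to remove the quadratic term: y³ + p·y + q = 0 with p = s − (tr M)²/3 = -44.333333 and q = −2(tr M)³/27 + (tr M)·s/3 − det M = -81.259259.
Three real roots ⇒ use the trigonometric (Viète) form: r = 2√(−p/3) = 7.688375, φ = arccos(3q/(p·r)) = arccos(0.715203) = 0.773882 rad.
y_k = r·cos(φ/3 − 2πk/3) for k = 0, 1, 2 gives y = 7.433984, -2.018391, -5.415593.
λ_k = y_k + 0.666667 gives λ = 8.1007, -1.3517, -4.7489 (check: the sum is 2.0000 = tr M).

Eigenvalues sorted in increasing order: [-4.7489, -1.3517, 8.1007].


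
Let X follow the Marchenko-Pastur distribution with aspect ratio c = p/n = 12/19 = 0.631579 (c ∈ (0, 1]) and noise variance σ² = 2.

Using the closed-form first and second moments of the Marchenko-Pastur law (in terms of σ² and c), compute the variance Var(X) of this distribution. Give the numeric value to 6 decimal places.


Recall the MP moments m_1 = E[X] = σ² and m_2 = E[X²] = σ⁴ (1 + c).
m_1 = E[X] = σ² = 2, so m_1² = 4.
m_2 = E[X²] = σ⁴ (1 + c) = 4 · (1 + 0.631579) = 4 · 1.631579 = 6.526316.
(Note m_2 − m_1² simplifies to c · σ⁴ = 0.631579 · 4.)

Var(X) = m_2 − m_1² = 6.526316 − 4 = 2.526316.


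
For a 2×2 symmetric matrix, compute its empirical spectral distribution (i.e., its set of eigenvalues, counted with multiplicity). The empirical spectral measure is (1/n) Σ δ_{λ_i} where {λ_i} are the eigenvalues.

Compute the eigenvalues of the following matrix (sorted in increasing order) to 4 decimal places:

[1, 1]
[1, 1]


Since M is real symmetric, both eigenvalues are real; they are the roots of det(λI − M) = λ² − (tr M) λ + det M.
tr M = 1 + 1 = 2.
det M = 1·1 − 1² = 1 − 1 = 0.
Characteristic polynomial: λ² − 2λ = 0.
Discriminant Δ = (tr M)² − 4·det M = 4 − 0 = 4; √Δ = 2.000000.
λ = (tr M ± √Δ)/2 = (2 ± 2.000000)/2, giving (tr M − √Δ)/2 = 0.0000 and (tr M + √Δ)/2 = 2.0000.

Eigenvalues sorted in increasing order: [0.0000, 2.0000].


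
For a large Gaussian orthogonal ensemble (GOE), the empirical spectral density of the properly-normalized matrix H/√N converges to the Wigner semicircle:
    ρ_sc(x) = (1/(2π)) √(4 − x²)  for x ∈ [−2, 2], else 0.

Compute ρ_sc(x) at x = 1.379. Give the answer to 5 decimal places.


ρ_sc(x) = (1/(2π)) √(4 − x²). With x = 1.379:
  4 − x² = 4 − (1.379)² = 4 − 1.901641 = 2.098359.
  √(4 − x²) = 1.448571.
  1/(2π) = 0.159155.
  ρ_sc(1.379) = 0.159155 · 1.448571 = 0.230547.

Rounded to 5 decimal places: ρ_sc(1.379) ≈ 0.23055.


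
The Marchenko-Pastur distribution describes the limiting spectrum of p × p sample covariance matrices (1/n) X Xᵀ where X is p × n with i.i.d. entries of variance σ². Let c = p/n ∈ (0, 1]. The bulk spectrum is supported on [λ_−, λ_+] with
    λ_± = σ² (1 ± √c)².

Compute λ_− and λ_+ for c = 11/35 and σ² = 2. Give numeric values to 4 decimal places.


c = 11/35 = 0.314286; √c = 0.560612.
λ_− = σ² (1 − √c)² = 2 · (1 − 0.560612)² = 2 · (0.439388)² = 0.386124.
λ_+ = σ² (1 + √c)² = 2 · (1 + 0.560612)² = 2 · (1.560612)² = 4.871019.

Rounded to 4 decimal places: λ_− ≈ 0.3861, λ_+ ≈ 4.8710.


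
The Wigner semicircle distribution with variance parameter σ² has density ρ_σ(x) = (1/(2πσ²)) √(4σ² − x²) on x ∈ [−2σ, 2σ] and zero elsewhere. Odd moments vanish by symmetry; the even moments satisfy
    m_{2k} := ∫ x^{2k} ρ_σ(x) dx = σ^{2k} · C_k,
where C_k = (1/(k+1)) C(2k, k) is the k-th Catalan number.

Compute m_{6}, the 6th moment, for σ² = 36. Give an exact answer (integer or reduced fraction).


By the scaled semicircle moment identity, m_{2k} = σ^{2k} · C_k with k = 3.
C_3 = (1/(k+1)) · C(2k, k) = (1/4) · C(6, 3) = (1/4) · 20 = 5.
σ^{2k} = (σ²)^k = (36)^3 = 46656.

Therefore m_{6} = σ^{6} · C_3 = 46656 · 5 = 233280.


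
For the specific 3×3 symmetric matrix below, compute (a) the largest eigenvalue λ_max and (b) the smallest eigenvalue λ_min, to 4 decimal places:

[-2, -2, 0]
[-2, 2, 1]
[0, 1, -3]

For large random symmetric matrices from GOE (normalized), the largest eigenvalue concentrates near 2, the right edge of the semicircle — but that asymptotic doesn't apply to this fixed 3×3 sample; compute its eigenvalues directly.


Since M is real symmetric, all three eigenvalues are real; they are the roots of det(λI − M) = λ³ − (tr M) λ² + s λ − det M, where s is the sum of the principal 2×2 minors.
tr M = -2 + 2 + (-3) = -3.
s = ((-2)·2 − (-2)²) + ((-2)·(-3) − 0²) + (2·(-3) − 1²) = -8 + 6 + (-7) = -9.
det M (expand along row 1) = (-2)·(-7) − (-2)·6 + 0·(-2) = 26.
Characteristic polynomial: λ³ + 3λ² − 9λ − 26 = 0.
Substitute λ = y + (tr M)/3 = y − 1.000000 to remove the quadratic term: y³ + p·y + q = 0 with p = s − (tr M)²/3 = -12.000000 and q = −2(tr M)³/27 + (tr M)·s/3 − det M = -15.000000.
Three real roots ⇒ use the trigonometric (Viète) form: r = 2√(−p/3) = 4.000000, φ = arccos(3q/(p·r)) = arccos(0.937500) = 0.355421 rad.
y_k = r·cos(φ/3 − 2πk/3) for k = 0, 1, 2 gives y = 3.971961, -1.576535, -2.395426.
λ_k = y_k − 1.000000 gives λ = 2.9720, -2.5765, -3.3954 (check: the sum is -3.0000 = tr M).

Hence λ_max = 2.9720 and λ_min = -3.3954.


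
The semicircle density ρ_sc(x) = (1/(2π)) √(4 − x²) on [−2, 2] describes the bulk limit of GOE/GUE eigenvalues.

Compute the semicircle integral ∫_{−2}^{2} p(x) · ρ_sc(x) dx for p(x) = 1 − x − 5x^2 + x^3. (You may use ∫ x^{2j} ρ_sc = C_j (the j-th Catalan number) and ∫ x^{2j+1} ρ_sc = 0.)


Write p(x) = Σ a_i x^i, split into monomials and integrate each against ρ_sc separately.
Using ∫ x^{2j} ρ_sc = C_j = (1/(j+1)) C(2j, j) (Catalan numbers) and ∫ x^{2j+1} ρ_sc = 0 (odd monomials vanish by symmetry):
  i = 0 (even): a_0 · C_{0} = 1 · 1 = 1
  i = 1 (odd): ∫ x^1 ρ_sc = 0 (vanishes)
  i = 2 (even): a_2 · C_{1} = -5 · 1 = -5
  i = 3 (odd): ∫ x^3 ρ_sc = 0 (vanishes)

Summing the contributions: ∫_{−2}^{2} p(x) ρ_sc(x) dx = 1 + (-5) = -4.


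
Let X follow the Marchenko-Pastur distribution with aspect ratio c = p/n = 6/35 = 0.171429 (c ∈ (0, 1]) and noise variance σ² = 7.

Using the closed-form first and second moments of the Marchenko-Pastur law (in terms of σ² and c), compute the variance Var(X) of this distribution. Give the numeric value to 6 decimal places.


Recall the MP moments m_1 = E[X] = σ² and m_2 = E[X²] = σ⁴ (1 + c).
m_1 = E[X] = σ² = 7, so m_1² = 49.
m_2 = E[X²] = σ⁴ (1 + c) = 49 · (1 + 0.171429) = 49 · 1.171429 = 57.400000.
(Note m_2 − m_1² simplifies to c · σ⁴ = 0.171429 · 49.)

Var(X) = m_2 − m_1² = 57.400000 − 49 = 8.400000.


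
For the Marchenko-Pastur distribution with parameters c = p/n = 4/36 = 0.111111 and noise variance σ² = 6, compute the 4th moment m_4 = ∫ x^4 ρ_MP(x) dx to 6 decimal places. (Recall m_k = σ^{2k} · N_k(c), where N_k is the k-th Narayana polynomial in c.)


E[X⁴] = σ⁸ (1 + 6c + 6c² + c³) (fourth MP moment). With σ² = 6 (so σ⁸ = 1296) and c = 4/36 = 0.111111: E[X⁴] = 1296 · (1 + 6·0.111111 + 6·(0.111111)² + (0.111111)³) = 1296 · 1.742112.

So E[X^4] = 2257.777778.


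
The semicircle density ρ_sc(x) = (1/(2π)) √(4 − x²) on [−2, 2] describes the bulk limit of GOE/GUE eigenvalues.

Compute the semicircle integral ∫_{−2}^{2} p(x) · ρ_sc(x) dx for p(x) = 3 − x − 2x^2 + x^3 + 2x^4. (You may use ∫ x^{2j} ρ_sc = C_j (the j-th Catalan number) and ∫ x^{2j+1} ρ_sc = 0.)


Write p(x) = Σ a_i x^i, split into monomials and integrate each against ρ_sc separately.
Using ∫ x^{2j} ρ_sc = C_j = (1/(j+1)) C(2j, j) (Catalan numbers) and ∫ x^{2j+1} ρ_sc = 0 (odd monomials vanish by symmetry):
  i = 0 (even): a_0 · C_{0} = 3 · 1 = 3
  i = 1 (odd): ∫ x^1 ρ_sc = 0 (vanishes)
  i = 2 (even): a_2 · C_{1} = -2 · 1 = -2
  i = 3 (odd): ∫ x^3 ρ_sc = 0 (vanishes)
  i = 4 (even): a_4 · C_{2} = 2 · 2 = 4

Summing the contributions: ∫_{−2}^{2} p(x) ρ_sc(x) dx = 3 + (-2) + 4 = 5.


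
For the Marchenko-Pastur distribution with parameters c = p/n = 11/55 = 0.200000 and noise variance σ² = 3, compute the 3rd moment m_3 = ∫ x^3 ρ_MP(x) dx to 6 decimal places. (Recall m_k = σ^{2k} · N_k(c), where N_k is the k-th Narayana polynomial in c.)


E[X³] = σ⁶ (1 + 3c + c²) (third MP moment). With σ² = 3 (so σ⁶ = 27) and c = 11/55 = 0.200000: E[X³] = 27 · (1 + 3·0.200000 + (0.200000)²) = 27 · 1.640000.

So E[X^3] = 44.280000.


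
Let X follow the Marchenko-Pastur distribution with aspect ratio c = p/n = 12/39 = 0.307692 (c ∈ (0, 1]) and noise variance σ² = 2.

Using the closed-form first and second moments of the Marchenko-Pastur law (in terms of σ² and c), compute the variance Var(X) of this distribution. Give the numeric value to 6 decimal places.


Recall the MP moments m_1 = E[X] = σ² and m_2 = E[X²] = σ⁴ (1 + c).
m_1 = E[X] = σ² = 2, so m_1² = 4.
m_2 = E[X²] = σ⁴ (1 + c) = 4 · (1 + 0.307692) = 4 · 1.307692 = 5.230769.
(Note m_2 − m_1² simplifies to c · σ⁴ = 0.307692 · 4.)

Var(X) = m_2 − m_1² = 5.230769 − 4 = 1.230769.


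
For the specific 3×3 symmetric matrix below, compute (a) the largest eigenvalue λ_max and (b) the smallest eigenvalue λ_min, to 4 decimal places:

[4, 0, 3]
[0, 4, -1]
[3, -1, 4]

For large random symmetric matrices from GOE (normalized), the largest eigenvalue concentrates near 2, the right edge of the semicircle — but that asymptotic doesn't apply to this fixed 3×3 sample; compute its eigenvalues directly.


Since M is real symmetric, all three eigenvalues are real; they are the roots of det(λI − M) = λ³ − (tr M) λ² + s λ − det M, where s is the sum of the principal 2×2 minors.
tr M = 4 + 4 + 4 = 12.
s = (4·4 − 0²) + (4·4 − 3²) + (4·4 − (-1)²) = 16 + 7 + 15 = 38.
det M (expand along row 1) = 4·15 − 0·3 + 3·(-12) = 24.
Characteristic polynomial: λ³ − 12λ² + 38λ − 24 = 0.
Substitute λ = y + (tr M)/3 = y + 4.000000 to remove the quadratic term: y³ + p·y + q = 0 with p = s − (tr M)²/3 = -10.000000 and q = −2(tr M)³/27 + (tr M)·s/3 − det M = 0.000000.
Three real roots ⇒ use the trigonometric (Viète) form: r = 2√(−p/3) = 3.651484, φ = arccos(3q/(p·r)) = arccos(0.000000) = 1.570796 rad.
y_k = r·cos(φ/3 − 2πk/3) for k = 0, 1, 2 gives y = 3.162278, 0.000000, -3.162278.
λ_k = y_k + 4.000000 gives λ = 7.1623, 4.0000, 0.8377 (check: the sum is 12.0000 = tr M).

Hence λ_max = 7.1623 and λ_min = 0.8377.


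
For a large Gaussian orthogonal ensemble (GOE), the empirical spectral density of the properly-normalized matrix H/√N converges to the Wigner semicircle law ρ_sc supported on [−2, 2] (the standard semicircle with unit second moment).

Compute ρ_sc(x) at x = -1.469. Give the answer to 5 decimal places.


ρ_sc(x) = (1/(2π)) √(4 − x²). With x = -1.469:
  4 − x² = 4 − (-1.469)² = 4 − 2.157961 = 1.842039.
  √(4 − x²) = 1.357217.
  1/(2π) = 0.159155.
  ρ_sc(-1.469) = 0.159155 · 1.357217 = 0.216008.

Rounded to 5 decimal places: ρ_sc(-1.469) ≈ 0.21601.
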